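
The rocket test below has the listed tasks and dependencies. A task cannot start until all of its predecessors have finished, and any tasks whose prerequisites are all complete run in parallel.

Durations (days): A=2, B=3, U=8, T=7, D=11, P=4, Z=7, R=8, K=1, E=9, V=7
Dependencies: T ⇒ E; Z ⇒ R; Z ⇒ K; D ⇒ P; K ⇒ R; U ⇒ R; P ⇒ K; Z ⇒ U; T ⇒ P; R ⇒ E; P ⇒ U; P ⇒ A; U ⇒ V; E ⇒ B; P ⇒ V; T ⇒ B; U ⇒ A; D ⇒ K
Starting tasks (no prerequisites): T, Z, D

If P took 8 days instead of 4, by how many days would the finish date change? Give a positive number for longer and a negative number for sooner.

4

Critical path before the change: D→P→U→R→E→B = 11+4+8+8+9+3 = 43 giving 43 days.
Since P is critical, the +4 change carries straight to that chain (now 47 days).
The critical path is still D→P→U→R→E→B; finish is now 47 days.
Change in finish: 47 − 43 = +4 days.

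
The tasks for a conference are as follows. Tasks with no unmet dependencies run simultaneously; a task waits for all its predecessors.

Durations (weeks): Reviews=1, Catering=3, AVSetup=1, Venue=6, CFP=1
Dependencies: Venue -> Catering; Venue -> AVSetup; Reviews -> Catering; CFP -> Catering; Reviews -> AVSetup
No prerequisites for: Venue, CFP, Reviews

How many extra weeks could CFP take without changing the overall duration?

5

Critical path: Venue→Catering = 6+3 = 9, so the finish is 9 weeks.
Longest path through CFP: 4 weeks (earliest finish 1, latest finish 6).
Float = 9 − 4 = 5.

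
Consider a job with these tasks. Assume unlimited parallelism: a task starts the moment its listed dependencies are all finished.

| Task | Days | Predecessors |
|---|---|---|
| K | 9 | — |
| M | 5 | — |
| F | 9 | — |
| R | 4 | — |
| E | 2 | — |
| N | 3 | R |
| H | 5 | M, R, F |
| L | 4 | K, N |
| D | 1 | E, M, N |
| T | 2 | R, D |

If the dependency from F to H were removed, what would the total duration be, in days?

13

With the dependency in place, F→H = 9+5 = 14 sets the finish at 14 days.
Without F→H, H's earliest start moves from 9 to 5.
After: K→L = 9+4 = 13 → 13 days.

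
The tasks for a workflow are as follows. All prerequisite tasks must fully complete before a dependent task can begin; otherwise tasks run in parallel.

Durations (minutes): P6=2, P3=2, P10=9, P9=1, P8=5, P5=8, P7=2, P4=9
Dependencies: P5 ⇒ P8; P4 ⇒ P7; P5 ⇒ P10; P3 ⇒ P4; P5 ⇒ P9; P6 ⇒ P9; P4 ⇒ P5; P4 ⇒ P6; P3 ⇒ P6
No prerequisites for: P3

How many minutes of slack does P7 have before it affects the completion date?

The longest chain is P3→P4→P5→P10 = 2+9+8+9 = 28; overall finish 28 minutes.
The longest chain containing P7 totals 13 minutes.
Float = 28 − 13 = 15.

15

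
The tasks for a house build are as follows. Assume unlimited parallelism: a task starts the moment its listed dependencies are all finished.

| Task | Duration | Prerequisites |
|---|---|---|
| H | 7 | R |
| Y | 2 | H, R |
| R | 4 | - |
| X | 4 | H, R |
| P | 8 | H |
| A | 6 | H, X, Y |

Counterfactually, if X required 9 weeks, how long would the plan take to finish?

26

Actual critical path: R→H→X→A = 4+7+4+6 = 21 ⇒ 21 weeks.
Since X is critical, the +5 change carries straight to that chain (now 26 weeks).
The critical path is still R→H→X→A; finish is now 26 weeks.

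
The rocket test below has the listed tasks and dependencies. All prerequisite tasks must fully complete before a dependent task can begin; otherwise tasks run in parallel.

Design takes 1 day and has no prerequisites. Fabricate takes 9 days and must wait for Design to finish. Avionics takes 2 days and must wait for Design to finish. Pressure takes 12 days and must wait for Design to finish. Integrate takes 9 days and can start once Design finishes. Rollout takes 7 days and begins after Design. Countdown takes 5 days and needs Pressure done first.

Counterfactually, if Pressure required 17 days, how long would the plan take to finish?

23

As given, the longest chain is Design→Pressure→Countdown = 1+12+5 = 18, so the finish is 18 days.
Pressure is on the critical path; changing it to 17 makes that path 23 days.
The critical path is still Design→Pressure→Countdown; finish is now 23 days.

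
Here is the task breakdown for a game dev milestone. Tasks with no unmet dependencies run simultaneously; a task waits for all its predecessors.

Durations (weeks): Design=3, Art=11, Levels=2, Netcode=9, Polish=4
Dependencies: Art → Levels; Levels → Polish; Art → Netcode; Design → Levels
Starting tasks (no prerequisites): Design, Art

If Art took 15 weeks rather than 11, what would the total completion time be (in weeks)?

24

Actual critical path: Art→Netcode = 11+9 = 20 ⇒ 20 weeks.
Art lies on that path, so at 15 weeks the path becomes 24 weeks.
That remains the longest chain; total 24 weeks.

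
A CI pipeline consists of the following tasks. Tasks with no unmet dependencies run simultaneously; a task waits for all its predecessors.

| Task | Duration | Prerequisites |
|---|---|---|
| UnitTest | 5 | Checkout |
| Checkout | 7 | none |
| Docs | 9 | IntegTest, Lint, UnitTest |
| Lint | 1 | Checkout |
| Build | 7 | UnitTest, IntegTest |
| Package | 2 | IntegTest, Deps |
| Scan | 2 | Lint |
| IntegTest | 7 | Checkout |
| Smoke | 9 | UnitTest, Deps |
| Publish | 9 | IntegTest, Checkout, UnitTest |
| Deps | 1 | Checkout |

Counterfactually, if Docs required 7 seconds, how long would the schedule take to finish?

23

Actual critical path: Checkout→IntegTest→Docs = 7+7+9 = 23 ⇒ 23 seconds.
Docs is on the critical path; changing it to 7 makes that path 21 seconds.
Now Checkout→IntegTest→Publish = 7+7+9 = 23 is longest, so the finish becomes 23 seconds.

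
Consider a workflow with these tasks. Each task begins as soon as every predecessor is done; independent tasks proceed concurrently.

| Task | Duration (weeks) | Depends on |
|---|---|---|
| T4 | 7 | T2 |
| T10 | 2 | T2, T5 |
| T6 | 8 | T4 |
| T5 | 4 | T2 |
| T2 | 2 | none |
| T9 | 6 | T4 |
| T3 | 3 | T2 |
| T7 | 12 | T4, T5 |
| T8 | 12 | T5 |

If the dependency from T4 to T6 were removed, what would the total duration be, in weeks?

21

With the dependency in place, T2→T4→T7 = 2+7+12 = 21 sets the finish at 21 weeks.
Without T4→T6, T6's earliest start moves from 9 to 0.
After: T2→T4→T7 = 2+7+12 = 21 → 21 weeks.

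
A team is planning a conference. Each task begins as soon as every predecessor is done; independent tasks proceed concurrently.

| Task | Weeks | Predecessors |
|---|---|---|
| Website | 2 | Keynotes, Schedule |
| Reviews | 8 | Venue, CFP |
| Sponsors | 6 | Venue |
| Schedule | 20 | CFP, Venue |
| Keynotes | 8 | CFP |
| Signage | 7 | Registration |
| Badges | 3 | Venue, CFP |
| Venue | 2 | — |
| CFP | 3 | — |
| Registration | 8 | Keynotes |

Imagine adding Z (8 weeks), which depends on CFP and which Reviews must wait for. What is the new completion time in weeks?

26

Originally the schedule takes 26 weeks.
With Z inserted, Reviews now waits for max(Venue, CFP, Z).
New critical path: CFP→Keynotes→Registration→Signage = 3+8+8+7 = 26 ⇒ 26 weeks.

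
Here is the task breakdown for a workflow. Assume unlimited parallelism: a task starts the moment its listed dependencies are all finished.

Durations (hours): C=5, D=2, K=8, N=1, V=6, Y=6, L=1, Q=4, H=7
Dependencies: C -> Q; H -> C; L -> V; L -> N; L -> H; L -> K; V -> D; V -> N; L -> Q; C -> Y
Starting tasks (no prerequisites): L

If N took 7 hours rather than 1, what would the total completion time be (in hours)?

19

Baseline: L→H→C→Y = 1+7+5+6 = 19 → 19 hours.
N has 11 hours of float (longest path through it is 8).
No other chain overtakes it, so the finish is 19 hours.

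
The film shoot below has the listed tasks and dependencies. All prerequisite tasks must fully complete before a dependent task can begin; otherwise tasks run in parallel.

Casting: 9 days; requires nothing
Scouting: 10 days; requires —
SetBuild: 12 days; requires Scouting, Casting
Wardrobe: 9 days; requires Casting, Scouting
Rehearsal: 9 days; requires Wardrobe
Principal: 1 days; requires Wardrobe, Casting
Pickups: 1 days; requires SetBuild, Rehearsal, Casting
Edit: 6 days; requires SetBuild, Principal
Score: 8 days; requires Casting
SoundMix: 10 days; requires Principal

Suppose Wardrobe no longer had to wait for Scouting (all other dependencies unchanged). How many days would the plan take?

Original critical path: Scouting→Wardrobe→Principal→SoundMix = 10+9+1+10 = 30 ⇒ 30 days.
Without Scouting→Wardrobe, Wardrobe's earliest start moves from 10 to 9.
New critical path: Casting→Wardrobe→Principal→SoundMix = 9+9+1+10 = 29 ⇒ 29 days.

29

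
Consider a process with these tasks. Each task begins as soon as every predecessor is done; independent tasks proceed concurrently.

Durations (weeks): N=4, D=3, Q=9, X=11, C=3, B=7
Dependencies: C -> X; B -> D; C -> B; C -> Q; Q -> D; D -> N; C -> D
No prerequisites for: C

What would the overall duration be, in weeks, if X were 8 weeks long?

19

Baseline: C→Q→D→N = 3+9+3+4 = 19 → 19 weeks.
X has 5 weeks of float (longest path through it is 14).
That remains the longest chain; total 19 weeks.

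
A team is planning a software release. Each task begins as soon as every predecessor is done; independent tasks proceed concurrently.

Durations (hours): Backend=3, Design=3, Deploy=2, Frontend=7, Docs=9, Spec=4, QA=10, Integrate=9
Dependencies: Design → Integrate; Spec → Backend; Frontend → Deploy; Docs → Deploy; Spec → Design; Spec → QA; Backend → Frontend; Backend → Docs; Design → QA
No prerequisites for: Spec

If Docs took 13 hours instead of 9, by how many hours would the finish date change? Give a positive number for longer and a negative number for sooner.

The binding path is Spec→Backend→Docs→Deploy = 4+3+9+2 = 18; finish at 18 hours.
Docs is on the critical path; changing it to 13 makes that path 22 hours.
The critical path is still Spec→Backend→Docs→Deploy; finish is now 22 hours.
Change in finish: 22 − 18 = +4 hours.

4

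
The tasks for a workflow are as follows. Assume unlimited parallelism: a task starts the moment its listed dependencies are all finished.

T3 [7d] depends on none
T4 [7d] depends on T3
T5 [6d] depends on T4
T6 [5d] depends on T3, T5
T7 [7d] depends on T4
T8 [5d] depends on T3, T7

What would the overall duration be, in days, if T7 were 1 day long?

Critical path before the change: T3→T4→T7→T8 = 7+7+7+5 = 26 giving 26 days.
T7 lies on that path, so at 1 day the path becomes 20 days.
New critical path: T3→T4→T5→T6 = 7+7+6+5 = 25 ⇒ 25 days.

25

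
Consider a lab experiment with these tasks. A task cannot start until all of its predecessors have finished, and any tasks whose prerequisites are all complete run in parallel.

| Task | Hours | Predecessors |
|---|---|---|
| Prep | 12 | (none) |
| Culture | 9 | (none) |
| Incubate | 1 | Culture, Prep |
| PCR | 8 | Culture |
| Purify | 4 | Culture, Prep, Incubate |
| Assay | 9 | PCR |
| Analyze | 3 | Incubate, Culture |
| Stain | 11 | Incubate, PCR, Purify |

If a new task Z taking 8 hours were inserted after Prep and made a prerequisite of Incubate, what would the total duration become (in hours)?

36

Originally the plan takes 28 hours.
With Z inserted, Incubate now waits for max(Culture, Prep, Z).
New critical path: Prep→Z→Incubate→Purify→Stain = 12+8+1+4+11 = 36 ⇒ 36 hours.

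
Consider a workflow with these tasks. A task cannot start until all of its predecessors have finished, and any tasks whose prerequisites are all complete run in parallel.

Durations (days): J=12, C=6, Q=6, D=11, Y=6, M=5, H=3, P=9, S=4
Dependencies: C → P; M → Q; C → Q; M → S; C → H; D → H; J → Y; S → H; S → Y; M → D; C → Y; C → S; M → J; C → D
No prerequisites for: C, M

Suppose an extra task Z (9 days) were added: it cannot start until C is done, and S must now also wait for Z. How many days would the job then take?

25

Originally the job takes 23 days.
With Z inserted, S now waits for max(M, C, Z).
New critical path: C→Z→S→Y = 6+9+4+6 = 25 ⇒ 25 days.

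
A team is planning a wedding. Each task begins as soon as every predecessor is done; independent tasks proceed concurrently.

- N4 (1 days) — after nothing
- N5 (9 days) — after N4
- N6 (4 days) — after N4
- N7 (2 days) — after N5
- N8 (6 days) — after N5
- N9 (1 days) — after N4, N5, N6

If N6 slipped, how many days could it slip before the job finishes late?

10

N4→N5→N8 = 1+9+6 = 16 sets the makespan at 16 days.
N6 finishes as early as 5 and must finish by 15.
Float = 16 − 6 = 10.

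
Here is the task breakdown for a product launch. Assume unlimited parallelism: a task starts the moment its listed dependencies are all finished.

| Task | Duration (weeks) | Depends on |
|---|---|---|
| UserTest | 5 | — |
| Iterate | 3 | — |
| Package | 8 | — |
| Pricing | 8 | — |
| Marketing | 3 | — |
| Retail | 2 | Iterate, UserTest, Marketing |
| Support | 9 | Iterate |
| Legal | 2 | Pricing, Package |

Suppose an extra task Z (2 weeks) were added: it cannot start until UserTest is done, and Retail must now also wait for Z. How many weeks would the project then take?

Originally the project takes 12 weeks.
With Z inserted, Retail now waits for max(Iterate, UserTest, Marketing, Z).
New critical path: Iterate→Support = 3+9 = 12 ⇒ 12 weeks.

12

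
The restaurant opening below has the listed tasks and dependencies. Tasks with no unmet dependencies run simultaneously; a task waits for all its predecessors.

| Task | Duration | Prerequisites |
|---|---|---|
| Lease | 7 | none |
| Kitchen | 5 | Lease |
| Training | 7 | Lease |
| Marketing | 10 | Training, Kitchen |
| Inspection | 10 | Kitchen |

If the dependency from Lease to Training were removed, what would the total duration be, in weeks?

22

Original critical path: Lease→Training→Marketing = 7+7+10 = 24 ⇒ 24 weeks.
Without Lease→Training, Training's earliest start moves from 7 to 0.
The longest chain is now Lease→Kitchen→Marketing = 7+5+10 = 22, so the job takes 22 weeks.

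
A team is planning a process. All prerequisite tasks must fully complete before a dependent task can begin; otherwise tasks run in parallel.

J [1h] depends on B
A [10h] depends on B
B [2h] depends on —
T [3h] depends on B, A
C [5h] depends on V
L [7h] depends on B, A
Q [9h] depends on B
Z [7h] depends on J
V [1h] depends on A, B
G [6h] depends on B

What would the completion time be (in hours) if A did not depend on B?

With the dependency in place, B→A→L = 2+10+7 = 19 sets the finish at 19 hours.
Without B→A, A's earliest start moves from 2 to 0.
The longest chain is now A→L = 10+7 = 17, so the process takes 17 hours.

17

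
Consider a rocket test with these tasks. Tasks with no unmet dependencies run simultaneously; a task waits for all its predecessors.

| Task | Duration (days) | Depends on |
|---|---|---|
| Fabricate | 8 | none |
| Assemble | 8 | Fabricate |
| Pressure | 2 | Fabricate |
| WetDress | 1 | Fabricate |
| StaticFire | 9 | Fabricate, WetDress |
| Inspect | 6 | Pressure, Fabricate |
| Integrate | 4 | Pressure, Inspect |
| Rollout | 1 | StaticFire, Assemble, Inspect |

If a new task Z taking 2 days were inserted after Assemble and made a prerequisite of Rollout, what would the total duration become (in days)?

Originally the project takes 20 days.
With Z inserted, Rollout now waits for max(StaticFire, Assemble, Inspect, Z).
New critical path: Fabricate→Pressure→Inspect→Integrate = 8+2+6+4 = 20 ⇒ 20 days.

20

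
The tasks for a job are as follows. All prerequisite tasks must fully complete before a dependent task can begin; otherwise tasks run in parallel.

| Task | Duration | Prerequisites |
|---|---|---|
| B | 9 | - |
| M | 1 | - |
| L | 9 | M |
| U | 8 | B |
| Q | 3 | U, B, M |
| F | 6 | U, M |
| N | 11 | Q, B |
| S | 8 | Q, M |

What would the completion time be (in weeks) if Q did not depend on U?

Original critical path: B→U→Q→N = 9+8+3+11 = 31 ⇒ 31 weeks.
Without U→Q, Q's earliest start moves from 17 to 9.
After: B→U→F = 9+8+6 = 23 → 23 weeks.

23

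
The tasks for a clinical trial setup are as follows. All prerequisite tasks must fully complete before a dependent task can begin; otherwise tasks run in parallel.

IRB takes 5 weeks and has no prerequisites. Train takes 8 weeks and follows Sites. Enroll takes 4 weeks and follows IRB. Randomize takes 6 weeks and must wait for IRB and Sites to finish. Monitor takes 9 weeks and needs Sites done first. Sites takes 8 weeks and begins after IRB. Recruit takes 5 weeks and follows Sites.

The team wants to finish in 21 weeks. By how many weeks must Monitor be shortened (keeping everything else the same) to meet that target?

Current finish: 22 weeks; target: 21.
Monitor is on every critical path, so each week cut from Monitor cuts the finish by one (this holds down to a finish of 21).
Need 22 − 21 = 1 week off Monitor → Monitor becomes 8 weeks, finish becomes 21.

1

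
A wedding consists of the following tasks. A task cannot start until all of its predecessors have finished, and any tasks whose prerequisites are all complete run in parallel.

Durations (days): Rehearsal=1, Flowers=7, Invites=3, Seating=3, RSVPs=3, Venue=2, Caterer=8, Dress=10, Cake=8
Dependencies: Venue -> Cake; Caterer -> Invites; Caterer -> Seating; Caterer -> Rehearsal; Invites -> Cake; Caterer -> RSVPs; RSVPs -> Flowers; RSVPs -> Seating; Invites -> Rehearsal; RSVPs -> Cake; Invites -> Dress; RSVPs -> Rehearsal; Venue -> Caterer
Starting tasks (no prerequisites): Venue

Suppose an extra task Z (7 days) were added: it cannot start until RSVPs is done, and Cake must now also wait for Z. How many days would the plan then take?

28

Originally the plan takes 23 days.
With Z inserted, Cake now waits for max(Venue, Invites, RSVPs, Z).
New critical path: Venue→Caterer→RSVPs→Z→Cake = 2+8+3+7+8 = 28 ⇒ 28 days.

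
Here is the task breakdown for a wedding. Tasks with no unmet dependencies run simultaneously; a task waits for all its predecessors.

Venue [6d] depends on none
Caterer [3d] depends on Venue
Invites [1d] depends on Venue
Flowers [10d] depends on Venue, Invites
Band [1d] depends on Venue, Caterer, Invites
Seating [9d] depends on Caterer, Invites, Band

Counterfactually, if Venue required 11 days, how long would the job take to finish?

As given, the longest chain is Venue→Caterer→Band→Seating = 6+3+1+9 = 19, so the finish is 19 days.
Venue lies on that path, so at 11 days the path becomes 24 days.
The critical path is still Venue→Caterer→Band→Seating; finish is now 24 days.

24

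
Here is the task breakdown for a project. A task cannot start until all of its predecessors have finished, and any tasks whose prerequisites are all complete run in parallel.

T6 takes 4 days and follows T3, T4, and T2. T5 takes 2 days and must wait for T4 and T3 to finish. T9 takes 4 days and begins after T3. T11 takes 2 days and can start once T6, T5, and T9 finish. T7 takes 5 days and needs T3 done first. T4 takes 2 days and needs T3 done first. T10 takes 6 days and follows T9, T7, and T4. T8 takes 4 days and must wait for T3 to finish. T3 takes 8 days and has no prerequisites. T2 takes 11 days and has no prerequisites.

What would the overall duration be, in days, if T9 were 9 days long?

The binding path is T3→T7→T10 = 8+5+6 = 19; finish at 19 days.
T9 has 1 day of float (longest path through it is 18).
The binding chain switches to T3→T9→T10 = 8+9+6 = 23; finish 23 days.

23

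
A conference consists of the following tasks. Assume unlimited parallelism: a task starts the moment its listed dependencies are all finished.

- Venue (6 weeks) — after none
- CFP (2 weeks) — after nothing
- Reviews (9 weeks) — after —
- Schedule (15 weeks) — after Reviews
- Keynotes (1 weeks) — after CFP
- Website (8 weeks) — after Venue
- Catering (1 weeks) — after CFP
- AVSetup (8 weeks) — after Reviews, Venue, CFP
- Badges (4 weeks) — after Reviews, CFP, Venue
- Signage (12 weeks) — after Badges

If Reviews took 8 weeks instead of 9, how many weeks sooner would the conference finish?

1

Actual critical path: Reviews→Badges→Signage = 9+4+12 = 25 ⇒ 25 weeks.
Reviews is on the critical path; changing it to 8 makes that path 24 weeks.
No other chain overtakes it, so the finish is 24 weeks.
Change in finish: 24 − 25 = -1 weeks.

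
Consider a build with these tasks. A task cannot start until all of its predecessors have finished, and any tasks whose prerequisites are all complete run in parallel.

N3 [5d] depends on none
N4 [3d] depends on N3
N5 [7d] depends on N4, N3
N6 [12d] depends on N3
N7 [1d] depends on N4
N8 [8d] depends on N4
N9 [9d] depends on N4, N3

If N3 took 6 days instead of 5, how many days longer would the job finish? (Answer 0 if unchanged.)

1

Critical path before the change: N3→N4→N9 = 5+3+9 = 17 giving 17 days.
Since N3 is critical, the +1 change carries straight to that chain (now 18 days).
The critical path is still N3→N4→N9; finish is now 18 days.
Change in finish: 18 − 17 = +1 days.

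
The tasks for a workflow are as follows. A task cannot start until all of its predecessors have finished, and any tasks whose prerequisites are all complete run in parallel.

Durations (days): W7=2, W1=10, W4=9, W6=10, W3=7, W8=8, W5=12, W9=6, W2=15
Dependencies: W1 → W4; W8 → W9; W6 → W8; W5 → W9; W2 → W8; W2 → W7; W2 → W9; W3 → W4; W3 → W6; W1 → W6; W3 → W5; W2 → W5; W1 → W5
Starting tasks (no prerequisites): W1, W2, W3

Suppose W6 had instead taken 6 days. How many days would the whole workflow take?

Actual critical path: W1→W6→W8→W9 = 10+10+8+6 = 34 ⇒ 34 days.
Since W6 is critical, the -4 change carries straight to that chain (now 30 days).
New critical path: W2→W5→W9 = 15+12+6 = 33 ⇒ 33 days.

33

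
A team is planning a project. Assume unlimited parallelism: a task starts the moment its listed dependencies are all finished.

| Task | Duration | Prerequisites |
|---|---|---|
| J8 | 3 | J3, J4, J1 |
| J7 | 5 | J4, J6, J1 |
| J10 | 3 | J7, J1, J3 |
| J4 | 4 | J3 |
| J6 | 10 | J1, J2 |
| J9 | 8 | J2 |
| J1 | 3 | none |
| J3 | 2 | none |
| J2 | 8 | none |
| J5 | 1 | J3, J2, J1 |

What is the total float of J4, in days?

12

Critical path: J2→J6→J7→J10 = 8+10+5+3 = 26, so the finish is 26 days.
Longest path through J4: 14 days (earliest finish 6, latest finish 18).
Slack of J4 = 14 − 2 = 12 days.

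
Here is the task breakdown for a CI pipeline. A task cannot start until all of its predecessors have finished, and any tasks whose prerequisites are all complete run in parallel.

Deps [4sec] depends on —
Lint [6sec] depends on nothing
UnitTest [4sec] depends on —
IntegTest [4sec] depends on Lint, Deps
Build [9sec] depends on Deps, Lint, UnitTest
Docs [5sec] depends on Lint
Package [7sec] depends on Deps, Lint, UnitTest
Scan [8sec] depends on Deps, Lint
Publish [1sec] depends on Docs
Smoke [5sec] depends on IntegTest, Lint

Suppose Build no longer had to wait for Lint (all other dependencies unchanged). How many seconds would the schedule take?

Original critical path: Lint→IntegTest→Smoke = 6+4+5 = 15 ⇒ 15 seconds.
Without Lint→Build, Build's earliest start moves from 6 to 4.
New critical path: Lint→IntegTest→Smoke = 6+4+5 = 15 ⇒ 15 seconds.

15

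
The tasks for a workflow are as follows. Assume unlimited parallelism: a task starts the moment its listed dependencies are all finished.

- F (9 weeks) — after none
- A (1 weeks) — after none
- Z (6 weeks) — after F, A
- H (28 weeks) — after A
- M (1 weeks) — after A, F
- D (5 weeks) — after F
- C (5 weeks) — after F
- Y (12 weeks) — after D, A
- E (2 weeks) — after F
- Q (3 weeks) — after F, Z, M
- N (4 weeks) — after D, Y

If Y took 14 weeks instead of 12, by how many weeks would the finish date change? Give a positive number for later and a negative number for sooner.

As given, the longest chain is F→D→Y→N = 9+5+12+4 = 30, so the finish is 30 weeks.
Y is on the critical path; changing it to 14 makes that path 32 weeks.
The critical path is still F→D→Y→N; finish is now 32 weeks.
Change in finish: 32 − 30 = +2 weeks.

2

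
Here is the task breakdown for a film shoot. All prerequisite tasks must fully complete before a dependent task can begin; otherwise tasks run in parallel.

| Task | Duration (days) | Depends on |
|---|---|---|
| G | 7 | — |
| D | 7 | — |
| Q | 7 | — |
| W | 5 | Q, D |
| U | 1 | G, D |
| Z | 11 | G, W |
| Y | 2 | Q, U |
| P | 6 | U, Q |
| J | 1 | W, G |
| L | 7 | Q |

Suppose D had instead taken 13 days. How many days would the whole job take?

29

The binding path is D→W→Z = 7+5+11 = 23; finish at 23 days.
D is on the critical path; changing it to 13 makes that path 29 days.
The critical path is still D→W→Z; finish is now 29 days.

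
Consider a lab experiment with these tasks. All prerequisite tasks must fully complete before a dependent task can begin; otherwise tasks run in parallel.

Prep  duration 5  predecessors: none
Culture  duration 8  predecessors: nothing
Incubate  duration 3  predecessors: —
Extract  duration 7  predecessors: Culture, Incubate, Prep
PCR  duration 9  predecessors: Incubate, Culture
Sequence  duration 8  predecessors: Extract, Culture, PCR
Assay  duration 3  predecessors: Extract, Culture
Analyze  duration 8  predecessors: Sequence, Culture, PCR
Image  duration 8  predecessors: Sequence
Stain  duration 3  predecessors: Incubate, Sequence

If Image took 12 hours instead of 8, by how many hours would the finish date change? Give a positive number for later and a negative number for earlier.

4

Baseline: Culture→PCR→Sequence→Image = 8+9+8+8 = 33 → 33 hours.
Since Image is critical, the +4 change carries straight to that chain (now 37 hours).
No other chain overtakes it, so the finish is 37 hours.
Change in finish: 37 − 33 = +4 hours.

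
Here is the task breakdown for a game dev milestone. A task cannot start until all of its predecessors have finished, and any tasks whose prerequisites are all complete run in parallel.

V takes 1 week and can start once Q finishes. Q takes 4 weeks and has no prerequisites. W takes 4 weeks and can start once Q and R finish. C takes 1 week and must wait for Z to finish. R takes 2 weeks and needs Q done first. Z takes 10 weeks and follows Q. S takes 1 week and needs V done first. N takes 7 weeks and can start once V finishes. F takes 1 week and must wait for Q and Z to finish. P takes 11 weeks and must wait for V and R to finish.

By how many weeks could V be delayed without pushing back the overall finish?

1

Critical path: Q→R→P = 4+2+11 = 17, so the finish is 17 weeks.
V finishes as early as 5 and must finish by 6.
Slack of V = 5 − 4 = 1 week.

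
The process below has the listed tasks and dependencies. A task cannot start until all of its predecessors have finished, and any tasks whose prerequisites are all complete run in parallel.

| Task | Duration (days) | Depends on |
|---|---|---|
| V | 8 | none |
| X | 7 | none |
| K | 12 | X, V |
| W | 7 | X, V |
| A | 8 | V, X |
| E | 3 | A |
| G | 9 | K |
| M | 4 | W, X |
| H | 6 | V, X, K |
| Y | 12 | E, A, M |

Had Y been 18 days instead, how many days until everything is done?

37

Actual critical path: V→W→M→Y = 8+7+4+12 = 31 ⇒ 31 days.
Since Y is critical, the +6 change carries straight to that chain (now 37 days).
No other chain overtakes it, so the finish is 37 days.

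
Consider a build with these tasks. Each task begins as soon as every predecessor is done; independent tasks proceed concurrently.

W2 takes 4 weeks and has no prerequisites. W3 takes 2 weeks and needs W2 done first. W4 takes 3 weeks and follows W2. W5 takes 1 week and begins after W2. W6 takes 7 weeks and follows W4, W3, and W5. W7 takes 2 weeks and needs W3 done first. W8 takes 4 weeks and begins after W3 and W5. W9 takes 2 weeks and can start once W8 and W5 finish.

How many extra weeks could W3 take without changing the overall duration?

1

Critical path: W2→W4→W6 = 4+3+7 = 14, so the finish is 14 weeks.
W3 finishes as early as 6 and must finish by 7.
Slack of W3 = 5 − 4 = 1 week.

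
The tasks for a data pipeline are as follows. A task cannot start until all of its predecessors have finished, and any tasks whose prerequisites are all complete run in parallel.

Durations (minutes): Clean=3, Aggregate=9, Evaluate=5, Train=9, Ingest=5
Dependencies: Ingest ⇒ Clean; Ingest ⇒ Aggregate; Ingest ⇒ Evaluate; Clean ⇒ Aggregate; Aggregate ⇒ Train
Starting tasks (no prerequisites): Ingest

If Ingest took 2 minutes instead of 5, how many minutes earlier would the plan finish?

As given, the longest chain is Ingest→Clean→Aggregate→Train = 5+3+9+9 = 26, so the finish is 26 minutes.
Ingest is on the critical path; changing it to 2 makes that path 23 minutes.
No other chain overtakes it, so the finish is 23 minutes.
Change in finish: 23 − 26 = -3 minutes.

3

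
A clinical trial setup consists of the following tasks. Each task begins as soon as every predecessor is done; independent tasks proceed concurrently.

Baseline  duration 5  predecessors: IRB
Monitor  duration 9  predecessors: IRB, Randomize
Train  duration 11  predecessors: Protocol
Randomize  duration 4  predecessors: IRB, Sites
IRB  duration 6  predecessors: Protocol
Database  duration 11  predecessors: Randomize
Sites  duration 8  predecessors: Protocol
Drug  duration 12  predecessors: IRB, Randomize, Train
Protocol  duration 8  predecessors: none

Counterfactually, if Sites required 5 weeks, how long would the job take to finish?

As given, the longest chain is Protocol→Sites→Randomize→Drug = 8+8+4+12 = 32, so the finish is 32 weeks.
Sites is on the critical path; changing it to 5 makes that path 29 weeks.
Now Protocol→Train→Drug = 8+11+12 = 31 is longest, so the finish becomes 31 weeks.

31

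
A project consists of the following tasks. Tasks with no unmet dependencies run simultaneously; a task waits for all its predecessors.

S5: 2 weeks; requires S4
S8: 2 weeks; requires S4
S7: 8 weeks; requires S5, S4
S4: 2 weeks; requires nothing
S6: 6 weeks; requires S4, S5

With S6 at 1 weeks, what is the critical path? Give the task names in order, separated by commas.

S4, S5, S7

Critical path before the change: S4→S5→S7 = 2+2+8 = 12 giving 12 weeks.
S6 is off the critical path — its longest chain is 10 weeks, giving 2 of slack.
That remains the longest chain; total 12 weeks.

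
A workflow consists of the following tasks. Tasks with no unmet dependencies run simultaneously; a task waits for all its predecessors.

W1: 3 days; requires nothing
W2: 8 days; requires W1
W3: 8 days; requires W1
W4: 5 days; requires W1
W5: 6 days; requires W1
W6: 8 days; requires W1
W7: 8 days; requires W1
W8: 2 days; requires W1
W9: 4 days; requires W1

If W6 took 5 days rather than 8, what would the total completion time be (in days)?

Critical path before the change: W1→W6 = 3+8 = 11 giving 11 days.
Since W6 is critical, the -3 change carries straight to that chain (now 8 days).
New critical path: W1→W2 = 3+8 = 11 ⇒ 11 days.

11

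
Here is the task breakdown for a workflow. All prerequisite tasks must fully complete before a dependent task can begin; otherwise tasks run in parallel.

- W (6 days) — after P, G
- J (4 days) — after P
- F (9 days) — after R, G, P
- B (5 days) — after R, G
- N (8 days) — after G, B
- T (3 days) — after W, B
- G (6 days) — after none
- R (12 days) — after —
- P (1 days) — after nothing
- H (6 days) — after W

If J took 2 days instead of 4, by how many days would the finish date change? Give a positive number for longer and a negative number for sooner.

0

The binding path is R→B→N = 12+5+8 = 25; finish at 25 days.
J has 20 days of float (longest path through it is 5).
No other chain overtakes it, so the finish is 25 days.
Change in finish: 25 − 25 = +0 days.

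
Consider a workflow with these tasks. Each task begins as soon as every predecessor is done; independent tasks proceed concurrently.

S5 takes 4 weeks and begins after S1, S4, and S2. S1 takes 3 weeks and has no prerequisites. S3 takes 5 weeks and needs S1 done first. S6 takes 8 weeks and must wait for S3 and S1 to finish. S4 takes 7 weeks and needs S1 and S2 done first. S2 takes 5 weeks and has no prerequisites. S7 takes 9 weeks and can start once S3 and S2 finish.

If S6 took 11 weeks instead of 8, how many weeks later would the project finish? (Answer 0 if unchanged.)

2

As given, the longest chain is S1→S3→S7 = 3+5+9 = 17, so the finish is 17 weeks.
S6 has 1 week of float (longest path through it is 16).
The binding chain switches to S1→S3→S6 = 3+5+11 = 19; finish 19 weeks.
Change in finish: 19 − 17 = +2 weeks.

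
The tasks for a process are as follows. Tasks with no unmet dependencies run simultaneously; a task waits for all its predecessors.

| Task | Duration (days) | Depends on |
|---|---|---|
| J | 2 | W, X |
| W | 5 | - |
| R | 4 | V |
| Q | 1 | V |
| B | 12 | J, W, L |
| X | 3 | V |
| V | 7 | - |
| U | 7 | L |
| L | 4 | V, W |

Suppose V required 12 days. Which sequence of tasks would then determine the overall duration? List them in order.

As given, the longest chain is V→X→J→B = 7+3+2+12 = 24, so the finish is 24 days.
V is on the critical path; changing it to 12 makes that path 29 days.
No other chain overtakes it, so the finish is 29 days.

V, X, J, B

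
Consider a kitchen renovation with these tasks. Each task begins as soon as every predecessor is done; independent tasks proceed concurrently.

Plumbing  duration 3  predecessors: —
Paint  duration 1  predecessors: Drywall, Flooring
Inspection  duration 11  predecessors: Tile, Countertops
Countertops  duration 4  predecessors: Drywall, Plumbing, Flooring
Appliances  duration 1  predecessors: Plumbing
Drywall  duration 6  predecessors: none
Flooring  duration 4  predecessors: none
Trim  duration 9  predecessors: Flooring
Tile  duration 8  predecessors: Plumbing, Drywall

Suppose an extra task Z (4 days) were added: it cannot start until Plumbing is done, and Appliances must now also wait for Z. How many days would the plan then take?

Originally the plan takes 25 days.
With Z inserted, Appliances now waits for max(Plumbing, Z).
New critical path: Drywall→Tile→Inspection = 6+8+11 = 25 ⇒ 25 days.

25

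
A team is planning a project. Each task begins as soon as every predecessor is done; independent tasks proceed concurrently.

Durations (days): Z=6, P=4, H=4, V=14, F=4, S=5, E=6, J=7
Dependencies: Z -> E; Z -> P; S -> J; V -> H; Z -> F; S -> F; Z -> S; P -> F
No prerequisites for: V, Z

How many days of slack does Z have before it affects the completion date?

The longest chain is V→H = 14+4 = 18; overall finish 18 days.
The longest chain containing Z totals 18 days.
Slack of Z = 0 − 0 = 0 days.

0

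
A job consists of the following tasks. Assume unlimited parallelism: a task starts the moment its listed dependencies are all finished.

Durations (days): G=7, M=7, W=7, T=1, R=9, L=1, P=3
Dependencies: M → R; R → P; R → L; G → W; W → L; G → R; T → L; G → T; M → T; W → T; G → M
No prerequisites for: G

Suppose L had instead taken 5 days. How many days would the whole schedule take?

Actual critical path: G→M→R→P = 7+7+9+3 = 26 ⇒ 26 days.
L is off the critical path — its longest chain is 24 days, giving 2 of slack.
The binding chain switches to G→M→R→L = 7+7+9+5 = 28; finish 28 days.

28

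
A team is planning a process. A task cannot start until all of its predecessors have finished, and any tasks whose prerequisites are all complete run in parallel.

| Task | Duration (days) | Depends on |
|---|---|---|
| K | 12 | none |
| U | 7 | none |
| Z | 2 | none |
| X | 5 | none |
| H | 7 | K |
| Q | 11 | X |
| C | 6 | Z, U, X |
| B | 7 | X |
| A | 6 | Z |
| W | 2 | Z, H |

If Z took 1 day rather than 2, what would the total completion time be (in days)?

Critical path before the change: K→H→W = 12+7+2 = 21 giving 21 days.
Z is off the critical path — its longest chain is 8 days, giving 13 of slack.
The critical path is still K→H→W; finish is now 21 days.

21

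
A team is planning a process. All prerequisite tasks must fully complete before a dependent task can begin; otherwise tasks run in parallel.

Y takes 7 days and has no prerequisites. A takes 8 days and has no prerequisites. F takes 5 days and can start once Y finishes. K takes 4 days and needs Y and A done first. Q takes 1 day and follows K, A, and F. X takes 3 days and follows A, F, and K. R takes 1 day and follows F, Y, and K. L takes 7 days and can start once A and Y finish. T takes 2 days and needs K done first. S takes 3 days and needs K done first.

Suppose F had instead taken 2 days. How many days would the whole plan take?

The binding path is Y→F→X = 7+5+3 = 15; finish at 15 days.
F is on the critical path; changing it to 2 makes that path 12 days.
New critical path: A→K→X = 8+4+3 = 15 ⇒ 15 days.

15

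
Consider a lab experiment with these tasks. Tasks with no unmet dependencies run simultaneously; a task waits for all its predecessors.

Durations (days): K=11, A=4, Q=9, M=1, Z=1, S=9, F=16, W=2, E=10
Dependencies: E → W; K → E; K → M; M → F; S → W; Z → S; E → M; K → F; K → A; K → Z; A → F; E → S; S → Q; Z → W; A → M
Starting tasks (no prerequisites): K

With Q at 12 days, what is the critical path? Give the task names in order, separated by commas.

The binding path is K→E→S→Q = 11+10+9+9 = 39; finish at 39 days.
Q is on the critical path; changing it to 12 makes that path 42 days.
No other chain overtakes it, so the finish is 42 days.

K, E, S, Q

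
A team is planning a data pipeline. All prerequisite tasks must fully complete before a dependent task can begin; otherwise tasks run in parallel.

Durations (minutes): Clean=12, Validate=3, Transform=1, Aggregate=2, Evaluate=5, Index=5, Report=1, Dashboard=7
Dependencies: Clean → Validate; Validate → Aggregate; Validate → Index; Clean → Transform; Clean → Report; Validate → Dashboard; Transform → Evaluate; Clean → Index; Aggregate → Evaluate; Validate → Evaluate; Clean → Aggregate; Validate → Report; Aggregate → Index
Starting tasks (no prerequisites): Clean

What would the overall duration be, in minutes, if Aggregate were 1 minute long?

As given, the longest chain is Clean→Validate→Aggregate→Evaluate = 12+3+2+5 = 22, so the finish is 22 minutes.
Aggregate lies on that path, so at 1 minute the path becomes 21 minutes.
The binding chain switches to Clean→Validate→Dashboard = 12+3+7 = 22; finish 22 minutes.

22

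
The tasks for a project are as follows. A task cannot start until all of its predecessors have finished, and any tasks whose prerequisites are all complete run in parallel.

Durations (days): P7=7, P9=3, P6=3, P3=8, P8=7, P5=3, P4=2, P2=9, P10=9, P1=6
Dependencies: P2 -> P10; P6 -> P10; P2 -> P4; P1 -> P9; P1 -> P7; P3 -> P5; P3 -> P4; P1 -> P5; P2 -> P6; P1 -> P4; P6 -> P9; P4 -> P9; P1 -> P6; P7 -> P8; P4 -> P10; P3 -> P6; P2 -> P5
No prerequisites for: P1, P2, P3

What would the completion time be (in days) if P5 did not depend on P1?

21

Before: longest chain P2→P6→P10 = 9+3+9 = 21, finish 21.
Dropping P1→P5 doesn't change P5's earliest start (9); another predecessor still binds.
The longest chain is now P2→P6→P10 = 9+3+9 = 21, so the project takes 21 days.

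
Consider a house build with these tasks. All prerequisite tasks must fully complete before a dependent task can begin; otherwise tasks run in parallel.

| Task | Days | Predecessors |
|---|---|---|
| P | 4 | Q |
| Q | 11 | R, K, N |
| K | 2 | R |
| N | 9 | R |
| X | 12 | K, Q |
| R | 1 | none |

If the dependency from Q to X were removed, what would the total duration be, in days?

With the dependency in place, R→N→Q→X = 1+9+11+12 = 33 sets the finish at 33 days.
Without Q→X, X's earliest start moves from 21 to 3.
The longest chain is now R→N→Q→P = 1+9+11+4 = 25, so the plan takes 25 days.

25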